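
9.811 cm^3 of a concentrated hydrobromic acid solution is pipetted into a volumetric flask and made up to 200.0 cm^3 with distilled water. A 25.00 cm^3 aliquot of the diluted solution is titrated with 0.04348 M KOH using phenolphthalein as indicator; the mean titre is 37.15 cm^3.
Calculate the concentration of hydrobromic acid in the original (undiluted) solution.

1.317 M

HBr + KOH → KBr + H2O
n(KOH) = 0.03715 × 0.04348 = 1.615 × 10^-3 mol
n(HBr) in the aliquot = 1.615 × 10^-3 mol (1:1 ratio)
[HBr]_dilute = 1.615 × 10^-3 / 0.02500 = 0.06461 mol/L
Dilution factor = 200.0 / 9.811 = 20.39
[HBr]_stock = 0.06461 × 20.39 = 1.317 mol/L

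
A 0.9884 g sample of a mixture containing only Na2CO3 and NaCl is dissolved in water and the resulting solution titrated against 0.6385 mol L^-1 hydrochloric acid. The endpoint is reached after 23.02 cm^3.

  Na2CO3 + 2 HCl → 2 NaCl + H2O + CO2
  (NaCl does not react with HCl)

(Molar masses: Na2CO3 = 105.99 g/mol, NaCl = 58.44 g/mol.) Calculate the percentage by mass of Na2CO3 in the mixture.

78.81 %

n(HCl) = 0.02302 × 0.6385 = 0.01470 mol
Let x = n(Na2CO3), y = n(NaCl).
Titrant: 2x = 0.01470;  mass: 105.99x + 58.44y = 0.9884
Solving, x = 7.349 × 10^-3 mol, y = 3.584 × 10^-3 mol
mass of Na2CO3 = 7.349 × 10^-3 × 105.99 = 0.7789 g
% Na2CO3 = 0.7789 / 0.9884 × 100 = 78.81 %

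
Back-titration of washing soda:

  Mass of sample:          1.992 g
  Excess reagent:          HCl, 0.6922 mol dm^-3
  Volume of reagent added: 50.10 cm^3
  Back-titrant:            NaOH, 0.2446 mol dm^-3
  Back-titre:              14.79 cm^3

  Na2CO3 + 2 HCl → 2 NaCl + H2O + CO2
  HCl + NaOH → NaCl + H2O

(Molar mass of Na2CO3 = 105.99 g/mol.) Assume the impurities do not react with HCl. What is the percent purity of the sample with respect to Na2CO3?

82.64 %

n(HCl) added = 0.05010 × 0.6922 = 0.03468 mol
n(NaOH) used in back-titration = 0.01479 × 0.2446 = 3.618 × 10^-3 mol
n(HCl) left over = 3.618 × 10^-3 mol (1:1 ratio)
n(HCl) consumed by analyte = 0.03468 − 3.618 × 10^-3 = 0.03106 mol
From the 1:2 ratio, n(Na2CO3) = 1/2 × 0.03106 = 0.01553 mol
mass of Na2CO3 = 0.01553 × 105.99 = 1.646 g
% Na2CO3 = 1.646 / 1.992 × 100 = 82.64 %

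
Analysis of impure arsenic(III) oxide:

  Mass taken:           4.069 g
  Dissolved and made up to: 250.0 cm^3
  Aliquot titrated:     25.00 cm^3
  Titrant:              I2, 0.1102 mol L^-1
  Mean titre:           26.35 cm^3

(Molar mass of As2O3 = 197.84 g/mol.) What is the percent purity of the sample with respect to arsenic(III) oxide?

As2O3 + 2 I2 + 2 H2O → As2O5 + 4 HI
n(I2) per titration = 0.02635 × 0.1102 = 2.904 × 10^-3 mol
From the 1:2 ratio, n(As2O3) in each aliquot = 1/2 × 2.904 × 10^-3 = 1.452 × 10^-3 mol
n(As2O3) in the whole flask = 1.452 × 10^-3 × 250.0/25.00 = 0.01452 mol
mass of As2O3 = 0.01452 × 197.84 = 2.872 g
% As2O3 = 2.872 / 4.069 × 100 = 70.59 %

70.59 %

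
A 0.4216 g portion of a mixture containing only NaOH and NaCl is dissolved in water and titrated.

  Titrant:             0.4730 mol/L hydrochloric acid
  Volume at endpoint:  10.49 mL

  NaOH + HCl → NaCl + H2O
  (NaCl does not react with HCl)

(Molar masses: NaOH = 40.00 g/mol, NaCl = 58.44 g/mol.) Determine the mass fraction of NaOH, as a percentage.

47.08 %

n(HCl) = 0.01049 × 0.4730 = 4.962 × 10^-3 mol
Let x = n(NaOH), y = n(NaCl).
Titrant: 1x = 4.962 × 10^-3;  mass: 40.00x + 58.44y = 0.4216
Solving, x = 4.962 × 10^-3 mol, y = 3.818 × 10^-3 mol
mass of NaOH = 4.962 × 10^-3 × 40.00 = 0.1985 g
% NaOH = 0.1985 / 0.4216 × 100 = 47.08 %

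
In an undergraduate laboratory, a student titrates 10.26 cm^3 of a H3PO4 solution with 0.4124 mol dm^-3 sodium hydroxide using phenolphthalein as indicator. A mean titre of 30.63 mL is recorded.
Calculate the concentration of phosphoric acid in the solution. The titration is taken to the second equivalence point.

H3PO4 + 2 NaOH → Na2HPO4 + 2 H2O
n(NaOH) = 0.03063 L × 0.4124 mol/L = 0.01263 mol
From the 1:2 mole ratio, n(H3PO4) = 1/2 × 0.01263 = 6.316 × 10^-3 mol
[H3PO4] = 6.316 × 10^-3 mol / 0.01026 L = 0.6156 mol/L

0.6156 mol/L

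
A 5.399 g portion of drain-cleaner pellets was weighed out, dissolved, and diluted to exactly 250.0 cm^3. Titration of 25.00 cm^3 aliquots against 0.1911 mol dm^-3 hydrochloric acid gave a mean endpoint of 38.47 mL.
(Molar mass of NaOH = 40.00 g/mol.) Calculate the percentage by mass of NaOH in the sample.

NaOH + HCl → NaCl + H2O
n(HCl) per titration = 0.03847 × 0.1911 = 7.352 × 10^-3 mol
n(NaOH) in each aliquot = 7.352 × 10^-3 mol (1:1 ratio)
n(NaOH) in the whole flask = 7.352 × 10^-3 × 250.0/25.00 = 0.07352 mol
mass of NaOH = 0.07352 × 40.00 = 2.941 g
% NaOH = 2.941 / 5.399 × 100 = 54.47 %

54.47 %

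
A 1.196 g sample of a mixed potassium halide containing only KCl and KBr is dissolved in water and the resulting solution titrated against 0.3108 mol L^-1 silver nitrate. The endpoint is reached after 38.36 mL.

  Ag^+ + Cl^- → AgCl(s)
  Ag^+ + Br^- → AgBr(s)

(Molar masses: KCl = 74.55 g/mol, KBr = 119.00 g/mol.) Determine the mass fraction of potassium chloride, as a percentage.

31.24 %

n(AgNO3) = 0.03836 × 0.3108 = 0.01192 mol
Let x = n(KCl), y = n(KBr).
Titrant: 1x + 1y = 0.01192;  mass: 74.55x + 119.00y = 1.196
Solving, x = 5.011 × 10^-3 mol, y = 6.911 × 10^-3 mol
mass of KCl = 5.011 × 10^-3 × 74.55 = 0.3736 g
% KCl = 0.3736 / 1.196 × 100 = 31.24 %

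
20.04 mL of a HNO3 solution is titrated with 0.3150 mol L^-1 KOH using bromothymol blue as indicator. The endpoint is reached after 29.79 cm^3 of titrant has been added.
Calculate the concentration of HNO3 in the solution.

HNO3 + KOH → KNO3 + H2O
n(KOH) = 0.02979 L × 0.3150 mol/L = 9.384 × 10^-3 mol
n(HNO3) = 9.384 × 10^-3 mol (1:1 mole ratio)
[HNO3] = 9.384 × 10^-3 mol / 0.02004 L = 0.4683 mol/L

0.4683 mol/L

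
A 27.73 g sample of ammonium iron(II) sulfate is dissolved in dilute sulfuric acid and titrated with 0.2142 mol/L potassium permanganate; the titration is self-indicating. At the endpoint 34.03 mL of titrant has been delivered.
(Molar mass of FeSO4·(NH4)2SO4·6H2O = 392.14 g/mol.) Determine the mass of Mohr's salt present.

14.29 g

MnO4^- + 5 Fe^2+ + 8 H^+ → Mn^2+ + 5 Fe^3+ + 4 H2O
n(KMnO4) = 0.03403 L × 0.2142 mol/L = 7.289 × 10^-3 mol
From the 5:1 ratio, n(FeSO4·(NH4)2SO4·6H2O) = 5/1 × 7.289 × 10^-3 = 0.03645 mol
mass of FeSO4·(NH4)2SO4·6H2O = 0.03645 × 392.14 g/mol = 14.29 g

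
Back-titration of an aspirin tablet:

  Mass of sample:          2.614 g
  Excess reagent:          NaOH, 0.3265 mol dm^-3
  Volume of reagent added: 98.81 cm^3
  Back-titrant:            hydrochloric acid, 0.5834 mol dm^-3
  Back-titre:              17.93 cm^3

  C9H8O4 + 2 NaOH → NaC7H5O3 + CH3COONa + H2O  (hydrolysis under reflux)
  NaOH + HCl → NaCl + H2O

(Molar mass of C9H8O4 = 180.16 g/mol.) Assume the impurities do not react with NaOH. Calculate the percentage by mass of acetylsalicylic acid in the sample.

75.13 %

n(NaOH) added = 0.09881 × 0.3265 = 0.03226 mol
n(HCl) used in back-titration = 0.01793 × 0.5834 = 0.01046 mol
n(NaOH) left over = 0.01046 mol (1:1 ratio)
n(NaOH) consumed by analyte = 0.03226 − 0.01046 = 0.02180 mol
From the 1:2 ratio, n(C9H8O4) = 1/2 × 0.02180 = 0.01090 mol
mass of C9H8O4 = 0.01090 × 180.16 = 1.964 g
% C9H8O4 = 1.964 / 2.614 × 100 = 75.13 %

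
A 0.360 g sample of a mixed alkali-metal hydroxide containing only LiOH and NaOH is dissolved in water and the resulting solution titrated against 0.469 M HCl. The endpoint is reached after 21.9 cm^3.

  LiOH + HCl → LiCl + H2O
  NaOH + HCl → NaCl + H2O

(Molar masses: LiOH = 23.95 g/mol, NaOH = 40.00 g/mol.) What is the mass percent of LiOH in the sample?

21.1 %

n(HCl) = 0.0219 × 0.469 = 0.0103 mol
Let x = n(LiOH), y = n(NaOH).
Titrant: 1x + 1y = 0.0103;  mass: 23.95x + 40.00y = 0.360
Solving, x = 3.17 × 10^-3 mol, y = 7.10 × 10^-3 mol
mass of LiOH = 3.17 × 10^-3 × 23.95 = 0.0759 g
% LiOH = 0.0759 / 0.360 × 100 = 21.1 %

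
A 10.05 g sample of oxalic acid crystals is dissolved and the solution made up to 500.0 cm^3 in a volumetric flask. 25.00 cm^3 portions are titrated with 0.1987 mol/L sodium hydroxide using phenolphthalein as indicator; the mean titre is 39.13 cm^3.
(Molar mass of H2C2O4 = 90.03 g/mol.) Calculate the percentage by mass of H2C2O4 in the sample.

H2C2O4 + 2 NaOH → Na2C2O4 + 2 H2O
n(NaOH) per titration = 0.03913 × 0.1987 = 7.775 × 10^-3 mol
From the 1:2 ratio, n(H2C2O4) in each aliquot = 1/2 × 7.775 × 10^-3 = 3.888 × 10^-3 mol
n(H2C2O4) in the whole flask = 3.888 × 10^-3 × 500.0/25.00 = 0.07775 mol
mass of H2C2O4 = 0.07775 × 90.03 = 7.000 g
% H2C2O4 = 7.000 / 10.05 × 100 = 69.65 %

69.65 %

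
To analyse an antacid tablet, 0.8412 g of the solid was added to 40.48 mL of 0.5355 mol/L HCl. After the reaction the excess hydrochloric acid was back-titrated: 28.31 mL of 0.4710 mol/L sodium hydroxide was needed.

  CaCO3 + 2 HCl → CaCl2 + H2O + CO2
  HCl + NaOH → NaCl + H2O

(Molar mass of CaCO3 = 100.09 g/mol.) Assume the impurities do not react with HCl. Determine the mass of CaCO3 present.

n(HCl) added = 0.04048 × 0.5355 = 0.02168 mol
n(NaOH) used in back-titration = 0.02831 × 0.4710 = 0.01333 mol
n(HCl) left over = 0.01333 mol (1:1 ratio)
n(HCl) consumed by analyte = 0.02168 − 0.01333 = 8.343 × 10^-3 mol
From the 1:2 ratio, n(CaCO3) = 1/2 × 8.343 × 10^-3 = 4.172 × 10^-3 mol
mass of CaCO3 = 4.172 × 10^-3 × 100.09 = 0.4175 g

0.4175 g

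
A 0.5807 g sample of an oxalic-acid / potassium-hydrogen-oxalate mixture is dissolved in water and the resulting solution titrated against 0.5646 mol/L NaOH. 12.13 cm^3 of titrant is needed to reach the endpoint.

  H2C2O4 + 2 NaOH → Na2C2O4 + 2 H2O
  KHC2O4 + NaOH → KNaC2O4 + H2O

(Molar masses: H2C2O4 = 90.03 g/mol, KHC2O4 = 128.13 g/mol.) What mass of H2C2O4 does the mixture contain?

n(NaOH) = 0.01213 × 0.5646 = 6.849 × 10^-3 mol
Let x = n(H2C2O4), y = n(KHC2O4).
Titrant: 2x + 1y = 6.849 × 10^-3;  mass: 90.03x + 128.13y = 0.5807
Solving, x = 1.786 × 10^-3 mol, y = 3.278 × 10^-3 mol
mass of H2C2O4 = 1.786 × 10^-3 × 90.03 = 0.1608 g

0.1608 g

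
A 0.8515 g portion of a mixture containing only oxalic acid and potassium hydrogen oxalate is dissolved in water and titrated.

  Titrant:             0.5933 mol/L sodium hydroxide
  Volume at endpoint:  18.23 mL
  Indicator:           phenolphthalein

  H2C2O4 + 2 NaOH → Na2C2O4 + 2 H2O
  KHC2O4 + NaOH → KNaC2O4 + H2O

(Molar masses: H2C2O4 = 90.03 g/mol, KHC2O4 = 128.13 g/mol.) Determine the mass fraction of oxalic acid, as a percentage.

n(NaOH) = 0.01823 × 0.5933 = 0.01082 mol
Let x = n(H2C2O4), y = n(KHC2O4).
Titrant: 2x + 1y = 0.01082;  mass: 90.03x + 128.13y = 0.8515
Solving, x = 3.214 × 10^-3 mol, y = 4.387 × 10^-3 mol
mass of H2C2O4 = 3.214 × 10^-3 × 90.03 = 0.2894 g
% H2C2O4 = 0.2894 / 0.8515 × 100 = 33.99 %

33.99 %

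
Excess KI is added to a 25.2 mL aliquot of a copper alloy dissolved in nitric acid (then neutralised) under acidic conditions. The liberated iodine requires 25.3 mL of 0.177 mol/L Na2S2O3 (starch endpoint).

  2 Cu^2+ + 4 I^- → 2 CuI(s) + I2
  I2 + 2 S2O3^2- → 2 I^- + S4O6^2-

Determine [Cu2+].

0.178 mol/L

n(S2O3^2-) = 0.0253 × 0.177 = 4.48 × 10^-3 mol
n(I2) = n(S2O3^2-)/2 = 2.24 × 10^-3 mol
From the 2:1 ratio, n(Cu2+) in the aliquot = 2/1 × 2.24 × 10^-3 = 4.48 × 10^-3 mol
[Cu2+] = 4.48 × 10^-3 / 0.0252 = 0.178 mol/L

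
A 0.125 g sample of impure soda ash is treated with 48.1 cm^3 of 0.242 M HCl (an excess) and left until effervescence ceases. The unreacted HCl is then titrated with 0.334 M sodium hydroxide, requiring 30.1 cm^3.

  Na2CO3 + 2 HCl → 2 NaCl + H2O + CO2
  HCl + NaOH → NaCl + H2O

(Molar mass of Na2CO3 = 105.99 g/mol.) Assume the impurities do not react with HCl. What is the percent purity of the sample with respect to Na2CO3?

67.3 %

n(HCl) added = 0.0481 × 0.242 = 0.0116 mol
n(NaOH) used in back-titration = 0.0301 × 0.334 = 0.0101 mol
n(HCl) left over = 0.0101 mol (1:1 ratio)
n(HCl) consumed by analyte = 0.0116 − 0.0101 = 1.59 × 10^-3 mol
From the 1:2 ratio, n(Na2CO3) = 1/2 × 1.59 × 10^-3 = 7.93 × 10^-4 mol
mass of Na2CO3 = 7.93 × 10^-4 × 105.99 = 0.0841 g
% Na2CO3 = 0.0841 / 0.125 × 100 = 67.3 %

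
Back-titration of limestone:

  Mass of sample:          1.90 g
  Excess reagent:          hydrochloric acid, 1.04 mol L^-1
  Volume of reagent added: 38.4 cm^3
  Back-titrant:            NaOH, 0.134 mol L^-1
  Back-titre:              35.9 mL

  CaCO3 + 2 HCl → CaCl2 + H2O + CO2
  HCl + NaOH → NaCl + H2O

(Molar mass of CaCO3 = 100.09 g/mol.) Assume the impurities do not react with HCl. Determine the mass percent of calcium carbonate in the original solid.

n(HCl) added = 0.0384 × 1.04 = 0.0399 mol
n(NaOH) used in back-titration = 0.0359 × 0.134 = 4.81 × 10^-3 mol
n(HCl) left over = 4.81 × 10^-3 mol (1:1 ratio)
n(HCl) consumed by analyte = 0.0399 − 4.81 × 10^-3 = 0.0351 mol
From the 1:2 ratio, n(CaCO3) = 1/2 × 0.0351 = 0.0176 mol
mass of CaCO3 = 0.0176 × 100.09 = 1.76 g
% CaCO3 = 1.76 / 1.90 × 100 = 92.5 %

92.5 %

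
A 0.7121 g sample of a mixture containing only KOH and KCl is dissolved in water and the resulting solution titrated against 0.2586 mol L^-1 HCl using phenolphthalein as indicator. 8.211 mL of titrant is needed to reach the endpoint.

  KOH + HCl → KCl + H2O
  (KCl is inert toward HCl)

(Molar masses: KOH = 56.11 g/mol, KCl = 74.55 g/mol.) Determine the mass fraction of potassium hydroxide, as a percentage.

16.73 %

n(HCl) = 0.008211 × 0.2586 = 2.123 × 10^-3 mol
Let x = n(KOH), y = n(KCl).
Titrant: 1x = 2.123 × 10^-3;  mass: 56.11x + 74.55y = 0.7121
Solving, x = 2.123 × 10^-3 mol, y = 7.954 × 10^-3 mol
mass of KOH = 2.123 × 10^-3 × 56.11 = 0.1191 g
% KOH = 0.1191 / 0.7121 × 100 = 16.73 %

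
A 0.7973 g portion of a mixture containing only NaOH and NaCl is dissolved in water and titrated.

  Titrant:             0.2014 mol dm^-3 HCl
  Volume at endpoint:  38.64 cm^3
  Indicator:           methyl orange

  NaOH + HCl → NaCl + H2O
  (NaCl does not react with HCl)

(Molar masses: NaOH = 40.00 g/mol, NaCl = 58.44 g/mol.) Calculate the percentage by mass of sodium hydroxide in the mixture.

n(HCl) = 0.03864 × 0.2014 = 7.782 × 10^-3 mol
Let x = n(NaOH), y = n(NaCl).
Titrant: 1x = 7.782 × 10^-3;  mass: 40.00x + 58.44y = 0.7973
Solving, x = 7.782 × 10^-3 mol, y = 8.316 × 10^-3 mol
mass of NaOH = 7.782 × 10^-3 × 40.00 = 0.3113 g
% NaOH = 0.3113 / 0.7973 × 100 = 39.04 %

39.04 %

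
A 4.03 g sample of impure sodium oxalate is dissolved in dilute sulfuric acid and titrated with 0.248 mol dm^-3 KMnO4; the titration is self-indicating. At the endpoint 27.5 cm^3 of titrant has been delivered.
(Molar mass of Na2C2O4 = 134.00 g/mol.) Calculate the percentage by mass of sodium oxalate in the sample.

2 MnO4^- + 5 C2O4^2- + 16 H^+ → 2 Mn^2+ + 10 CO2 + 8 H2O
n(KMnO4) = 0.0275 L × 0.248 mol/L = 6.82 × 10^-3 mol
From the 5:2 ratio, n(Na2C2O4) = 5/2 × 6.82 × 10^-3 = 0.0171 mol
mass of Na2C2O4 = 0.0171 × 134.00 g/mol = 2.28 g
% Na2C2O4 = 2.28 / 4.03 × 100 = 56.7 %

56.7 %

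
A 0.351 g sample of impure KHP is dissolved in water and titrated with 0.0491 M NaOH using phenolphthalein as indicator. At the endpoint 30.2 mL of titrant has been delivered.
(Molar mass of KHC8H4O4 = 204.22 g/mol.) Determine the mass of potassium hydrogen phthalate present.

KHC8H4O4 + NaOH → KNaC8H4O4 + H2O
n(NaOH) = 0.0302 L × 0.0491 mol/L = 1.48 × 10^-3 mol
n(KHC8H4O4) = 1.48 × 10^-3 mol (1:1 ratio)
mass of KHC8H4O4 = 1.48 × 10^-3 × 204.22 g/mol = 0.303 g

0.303 g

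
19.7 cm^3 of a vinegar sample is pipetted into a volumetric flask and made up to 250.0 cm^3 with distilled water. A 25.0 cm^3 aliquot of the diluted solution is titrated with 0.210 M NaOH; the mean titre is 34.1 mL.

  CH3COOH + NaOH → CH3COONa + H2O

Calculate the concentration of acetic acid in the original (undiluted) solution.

3.64 M

n(NaOH) = 0.0341 × 0.210 = 7.16 × 10^-3 mol
n(CH3COOH) in the aliquot = 7.16 × 10^-3 mol (1:1 ratio)
[CH3COOH]_dilute = 7.16 × 10^-3 / 0.0250 = 0.286 mol/L
Dilution factor = 250.0 / 19.7 = 12.69
[CH3COOH]_stock = 0.286 × 12.69 = 3.64 mol/L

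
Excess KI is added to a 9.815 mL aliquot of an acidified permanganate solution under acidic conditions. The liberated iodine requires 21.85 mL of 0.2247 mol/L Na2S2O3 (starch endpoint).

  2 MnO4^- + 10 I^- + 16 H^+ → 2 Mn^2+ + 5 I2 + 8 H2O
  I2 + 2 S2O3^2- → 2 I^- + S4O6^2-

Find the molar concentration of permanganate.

0.1000 mol/L

n(S2O3^2-) = 0.02185 × 0.2247 = 4.910 × 10^-3 mol
n(I2) = n(S2O3^2-)/2 = 2.455 × 10^-3 mol
From the 2:5 ratio, n(MnO4^-) in the aliquot = 2/5 × 2.455 × 10^-3 = 9.819 × 10^-4 mol
[MnO4^-] = 9.819 × 10^-4 / 0.009815 = 0.1000 mol/L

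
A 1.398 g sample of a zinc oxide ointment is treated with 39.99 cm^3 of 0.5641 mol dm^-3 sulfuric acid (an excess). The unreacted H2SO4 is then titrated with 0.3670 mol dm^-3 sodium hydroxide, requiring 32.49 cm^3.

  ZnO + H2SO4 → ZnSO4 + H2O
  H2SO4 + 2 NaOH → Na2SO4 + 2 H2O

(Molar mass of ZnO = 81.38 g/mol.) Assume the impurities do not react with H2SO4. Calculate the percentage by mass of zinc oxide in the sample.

96.61 %

n(H2SO4) added = 0.03999 × 0.5641 = 0.02256 mol
n(NaOH) used in back-titration = 0.03249 × 0.3670 = 0.01192 mol
From the 1:2 ratio, n(H2SO4) left over = 1/2 × 0.01192 = 5.962 × 10^-3 mol
n(H2SO4) consumed by analyte = 0.02256 − 5.962 × 10^-3 = 0.01660 mol
n(ZnO) = 0.01660 mol (1:1 ratio)
mass of ZnO = 0.01660 × 81.38 = 1.351 g
% ZnO = 1.351 / 1.398 × 100 = 96.61 %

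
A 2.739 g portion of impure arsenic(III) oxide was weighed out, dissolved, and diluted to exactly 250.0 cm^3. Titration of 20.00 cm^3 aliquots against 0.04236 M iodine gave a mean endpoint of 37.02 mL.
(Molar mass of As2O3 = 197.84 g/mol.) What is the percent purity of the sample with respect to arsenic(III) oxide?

70.79 %

As2O3 + 2 I2 + 2 H2O → As2O5 + 4 HI
n(I2) per titration = 0.03702 × 0.04236 = 1.568 × 10^-3 mol
From the 1:2 ratio, n(As2O3) in each aliquot = 1/2 × 1.568 × 10^-3 = 7.841 × 10^-4 mol
n(As2O3) in the whole flask = 7.841 × 10^-4 × 250.0/20.00 = 9.801 × 10^-3 mol
mass of As2O3 = 9.801 × 10^-3 × 197.84 = 1.939 g
% As2O3 = 1.939 / 2.739 × 100 = 70.79 %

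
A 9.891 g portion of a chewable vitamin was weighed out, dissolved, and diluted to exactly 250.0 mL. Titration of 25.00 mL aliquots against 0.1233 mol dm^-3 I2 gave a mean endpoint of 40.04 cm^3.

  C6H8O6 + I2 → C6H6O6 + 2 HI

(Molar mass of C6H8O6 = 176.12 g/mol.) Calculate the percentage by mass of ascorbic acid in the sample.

n(I2) per titration = 0.04004 × 0.1233 = 4.937 × 10^-3 mol
n(C6H8O6) in each aliquot = 4.937 × 10^-3 mol (1:1 ratio)
n(C6H8O6) in the whole flask = 4.937 × 10^-3 × 250.0/25.00 = 0.04937 mol
mass of C6H8O6 = 0.04937 × 176.12 = 8.695 g
% C6H8O6 = 8.695 / 9.891 × 100 = 87.91 %

87.91 %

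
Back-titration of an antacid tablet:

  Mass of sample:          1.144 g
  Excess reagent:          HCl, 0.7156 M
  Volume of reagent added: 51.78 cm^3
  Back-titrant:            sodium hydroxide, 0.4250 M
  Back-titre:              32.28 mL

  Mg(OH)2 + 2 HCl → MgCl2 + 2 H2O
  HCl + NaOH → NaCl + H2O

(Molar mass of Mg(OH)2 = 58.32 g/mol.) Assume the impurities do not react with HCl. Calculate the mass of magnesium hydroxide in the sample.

n(HCl) added = 0.05178 × 0.7156 = 0.03705 mol
n(NaOH) used in back-titration = 0.03228 × 0.4250 = 0.01372 mol
n(HCl) left over = 0.01372 mol (1:1 ratio)
n(HCl) consumed by analyte = 0.03705 − 0.01372 = 0.02333 mol
From the 1:2 ratio, n(Mg(OH)2) = 1/2 × 0.02333 = 0.01167 mol
mass of Mg(OH)2 = 0.01167 × 58.32 = 0.6804 g

0.6804 g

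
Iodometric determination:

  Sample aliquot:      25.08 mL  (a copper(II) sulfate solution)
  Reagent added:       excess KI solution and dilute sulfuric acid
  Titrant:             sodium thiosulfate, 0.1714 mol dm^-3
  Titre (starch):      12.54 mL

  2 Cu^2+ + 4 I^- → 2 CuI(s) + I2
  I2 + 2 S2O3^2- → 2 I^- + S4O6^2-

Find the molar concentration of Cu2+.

0.08570 mol/L

n(S2O3^2-) = 0.01254 × 0.1714 = 2.149 × 10^-3 mol
n(I2) = n(S2O3^2-)/2 = 1.075 × 10^-3 mol
From the 2:1 ratio, n(Cu2+) in the aliquot = 2/1 × 1.075 × 10^-3 = 2.149 × 10^-3 mol
[Cu2+] = 2.149 × 10^-3 / 0.02508 = 0.08570 mol/L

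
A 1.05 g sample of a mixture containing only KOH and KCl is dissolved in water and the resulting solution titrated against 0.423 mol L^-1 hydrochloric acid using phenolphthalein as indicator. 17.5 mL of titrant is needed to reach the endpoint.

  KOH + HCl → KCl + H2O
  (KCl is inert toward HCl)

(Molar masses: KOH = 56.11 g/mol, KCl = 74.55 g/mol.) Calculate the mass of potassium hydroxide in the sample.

n(HCl) = 0.0175 × 0.423 = 7.40 × 10^-3 mol
Let x = n(KOH), y = n(KCl).
Titrant: 1x = 7.40 × 10^-3;  mass: 56.11x + 74.55y = 1.05
Solving, x = 7.40 × 10^-3 mol, y = 8.51 × 10^-3 mol
mass of KOH = 7.40 × 10^-3 × 56.11 = 0.415 g

0.415 g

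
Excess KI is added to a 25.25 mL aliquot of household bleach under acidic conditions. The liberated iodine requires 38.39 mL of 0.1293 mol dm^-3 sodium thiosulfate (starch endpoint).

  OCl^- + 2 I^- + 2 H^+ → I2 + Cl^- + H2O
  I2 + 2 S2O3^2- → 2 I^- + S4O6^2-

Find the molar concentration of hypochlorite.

n(S2O3^2-) = 0.03839 × 0.1293 = 4.964 × 10^-3 mol
n(I2) = n(S2O3^2-)/2 = 2.482 × 10^-3 mol
n(OCl^-) in the aliquot = 2.482 × 10^-3 mol (1:1 ratio)
[OCl^-] = 2.482 × 10^-3 / 0.02525 = 0.09829 mol/L

0.09829 mol/L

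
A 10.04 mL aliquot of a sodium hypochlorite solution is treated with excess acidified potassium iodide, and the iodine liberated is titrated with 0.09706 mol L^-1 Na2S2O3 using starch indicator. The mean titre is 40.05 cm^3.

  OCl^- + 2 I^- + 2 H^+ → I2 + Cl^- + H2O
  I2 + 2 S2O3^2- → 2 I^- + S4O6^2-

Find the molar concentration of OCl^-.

0.1936 mol/L

n(S2O3^2-) = 0.04005 × 0.09706 = 3.887 × 10^-3 mol
n(I2) = n(S2O3^2-)/2 = 1.944 × 10^-3 mol
n(OCl^-) in the aliquot = 1.944 × 10^-3 mol (1:1 ratio)
[OCl^-] = 1.944 × 10^-3 / 0.01004 = 0.1936 mol/L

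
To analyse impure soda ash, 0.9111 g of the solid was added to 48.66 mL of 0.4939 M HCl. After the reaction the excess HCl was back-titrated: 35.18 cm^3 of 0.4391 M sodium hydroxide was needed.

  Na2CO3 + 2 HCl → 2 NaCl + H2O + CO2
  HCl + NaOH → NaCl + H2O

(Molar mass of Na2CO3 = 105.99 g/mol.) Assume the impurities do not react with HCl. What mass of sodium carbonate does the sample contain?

n(HCl) added = 0.04866 × 0.4939 = 0.02403 mol
n(NaOH) used in back-titration = 0.03518 × 0.4391 = 0.01545 mol
n(HCl) left over = 0.01545 mol (1:1 ratio)
n(HCl) consumed by analyte = 0.02403 − 0.01545 = 8.586 × 10^-3 mol
From the 1:2 ratio, n(Na2CO3) = 1/2 × 8.586 × 10^-3 = 4.293 × 10^-3 mol
mass of Na2CO3 = 4.293 × 10^-3 × 105.99 = 0.4550 g

0.4550 g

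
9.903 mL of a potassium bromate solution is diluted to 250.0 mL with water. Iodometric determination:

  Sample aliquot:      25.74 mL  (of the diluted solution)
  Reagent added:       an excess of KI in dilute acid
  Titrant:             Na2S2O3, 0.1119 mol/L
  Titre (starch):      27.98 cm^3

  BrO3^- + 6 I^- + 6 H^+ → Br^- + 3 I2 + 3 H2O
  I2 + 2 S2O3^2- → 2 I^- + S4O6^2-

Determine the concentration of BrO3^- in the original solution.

0.5118 mol/L

n(S2O3^2-) = 0.02798 × 0.1119 = 3.131 × 10^-3 mol
n(I2) = n(S2O3^2-)/2 = 1.565 × 10^-3 mol
From the 1:3 ratio, n(BrO3^-) in the aliquot = 1/3 × 1.565 × 10^-3 = 5.218 × 10^-4 mol
[BrO3^-]_dilute = 5.218 × 10^-4 / 0.02574 = 0.02027 mol/L
[BrO3^-]_original = 0.02027 × 250.0/9.903 = 0.5118 mol/L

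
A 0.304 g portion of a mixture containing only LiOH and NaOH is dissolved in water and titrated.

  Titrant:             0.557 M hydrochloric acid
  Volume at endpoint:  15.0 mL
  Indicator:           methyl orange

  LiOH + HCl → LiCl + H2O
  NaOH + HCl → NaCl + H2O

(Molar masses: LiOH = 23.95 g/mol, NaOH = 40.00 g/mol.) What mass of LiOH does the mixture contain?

n(HCl) = 0.0150 × 0.557 = 8.35 × 10^-3 mol
Let x = n(LiOH), y = n(NaOH).
Titrant: 1x + 1y = 8.35 × 10^-3;  mass: 23.95x + 40.00y = 0.304
Solving, x = 1.88 × 10^-3 mol, y = 6.47 × 10^-3 mol
mass of LiOH = 1.88 × 10^-3 × 23.95 = 0.0451 g

0.0451 g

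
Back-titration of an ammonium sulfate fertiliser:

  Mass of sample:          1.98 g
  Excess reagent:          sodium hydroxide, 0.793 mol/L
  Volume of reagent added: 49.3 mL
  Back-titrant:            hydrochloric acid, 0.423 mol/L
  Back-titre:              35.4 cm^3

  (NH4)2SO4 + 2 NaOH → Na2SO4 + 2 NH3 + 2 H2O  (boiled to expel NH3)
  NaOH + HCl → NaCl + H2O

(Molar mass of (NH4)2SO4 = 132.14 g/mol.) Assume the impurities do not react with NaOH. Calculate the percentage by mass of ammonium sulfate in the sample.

80.5 %

n(NaOH) added = 0.0493 × 0.793 = 0.0391 mol
n(HCl) used in back-titration = 0.0354 × 0.423 = 0.0150 mol
n(NaOH) left over = 0.0150 mol (1:1 ratio)
n(NaOH) consumed by analyte = 0.0391 − 0.0150 = 0.0241 mol
From the 1:2 ratio, n((NH4)2SO4) = 1/2 × 0.0241 = 0.0121 mol
mass of (NH4)2SO4 = 0.0121 × 132.14 = 1.59 g
% (NH4)2SO4 = 1.59 / 1.98 × 100 = 80.5 %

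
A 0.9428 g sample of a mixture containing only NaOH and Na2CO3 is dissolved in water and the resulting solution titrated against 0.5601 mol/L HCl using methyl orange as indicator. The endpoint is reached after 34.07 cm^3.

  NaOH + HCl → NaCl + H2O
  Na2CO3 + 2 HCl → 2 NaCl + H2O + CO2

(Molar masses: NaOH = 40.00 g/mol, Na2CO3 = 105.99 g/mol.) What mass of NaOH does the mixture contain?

n(HCl) = 0.03407 × 0.5601 = 0.01908 mol
Let x = n(NaOH), y = n(Na2CO3).
Titrant: 1x + 2y = 0.01908;  mass: 40.00x + 105.99y = 0.9428
Solving, x = 5.270 × 10^-3 mol, y = 6.906 × 10^-3 mol
mass of NaOH = 5.270 × 10^-3 × 40.00 = 0.2108 g

0.2108 g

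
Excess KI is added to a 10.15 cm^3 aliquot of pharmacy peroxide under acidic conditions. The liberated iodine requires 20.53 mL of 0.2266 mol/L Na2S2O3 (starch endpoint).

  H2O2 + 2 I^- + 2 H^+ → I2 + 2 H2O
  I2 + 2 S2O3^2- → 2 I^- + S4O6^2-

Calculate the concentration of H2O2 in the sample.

n(S2O3^2-) = 0.02053 × 0.2266 = 4.652 × 10^-3 mol
n(I2) = n(S2O3^2-)/2 = 2.326 × 10^-3 mol
n(H2O2) in the aliquot = 2.326 × 10^-3 mol (1:1 ratio)
[H2O2] = 2.326 × 10^-3 / 0.01015 = 0.2292 mol/L

0.2292 mol/L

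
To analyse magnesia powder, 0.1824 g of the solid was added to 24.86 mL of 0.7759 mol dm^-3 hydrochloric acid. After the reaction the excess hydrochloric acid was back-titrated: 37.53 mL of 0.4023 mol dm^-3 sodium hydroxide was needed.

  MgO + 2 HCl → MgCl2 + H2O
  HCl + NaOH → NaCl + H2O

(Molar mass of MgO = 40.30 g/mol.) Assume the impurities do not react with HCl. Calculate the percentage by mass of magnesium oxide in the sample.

n(HCl) added = 0.02486 × 0.7759 = 0.01929 mol
n(NaOH) used in back-titration = 0.03753 × 0.4023 = 0.01510 mol
n(HCl) left over = 0.01510 mol (1:1 ratio)
n(HCl) consumed by analyte = 0.01929 − 0.01510 = 4.191 × 10^-3 mol
From the 1:2 ratio, n(MgO) = 1/2 × 4.191 × 10^-3 = 2.095 × 10^-3 mol
mass of MgO = 2.095 × 10^-3 × 40.30 = 0.08444 g
% MgO = 0.08444 / 0.1824 × 100 = 46.29 %

46.29 %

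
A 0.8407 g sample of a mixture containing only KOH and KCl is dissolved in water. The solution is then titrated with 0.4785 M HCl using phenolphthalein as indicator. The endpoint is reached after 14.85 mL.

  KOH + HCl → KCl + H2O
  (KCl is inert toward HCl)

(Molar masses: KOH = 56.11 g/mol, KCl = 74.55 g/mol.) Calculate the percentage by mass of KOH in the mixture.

n(HCl) = 0.01485 × 0.4785 = 7.106 × 10^-3 mol
Let x = n(KOH), y = n(KCl).
Titrant: 1x = 7.106 × 10^-3;  mass: 56.11x + 74.55y = 0.8407
Solving, x = 7.106 × 10^-3 mol, y = 5.929 × 10^-3 mol
mass of KOH = 7.106 × 10^-3 × 56.11 = 0.3987 g
% KOH = 0.3987 / 0.8407 × 100 = 47.43 %

47.43 %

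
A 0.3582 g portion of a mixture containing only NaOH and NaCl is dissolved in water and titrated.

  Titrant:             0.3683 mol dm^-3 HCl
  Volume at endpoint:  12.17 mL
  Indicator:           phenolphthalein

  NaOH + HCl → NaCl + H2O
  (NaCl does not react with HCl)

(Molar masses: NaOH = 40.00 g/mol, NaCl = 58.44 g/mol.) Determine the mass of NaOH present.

0.1793 g

n(HCl) = 0.01217 × 0.3683 = 4.482 × 10^-3 mol
Let x = n(NaOH), y = n(NaCl).
Titrant: 1x = 4.482 × 10^-3;  mass: 40.00x + 58.44y = 0.3582
Solving, x = 4.482 × 10^-3 mol, y = 3.061 × 10^-3 mol
mass of NaOH = 4.482 × 10^-3 × 40.00 = 0.1793 g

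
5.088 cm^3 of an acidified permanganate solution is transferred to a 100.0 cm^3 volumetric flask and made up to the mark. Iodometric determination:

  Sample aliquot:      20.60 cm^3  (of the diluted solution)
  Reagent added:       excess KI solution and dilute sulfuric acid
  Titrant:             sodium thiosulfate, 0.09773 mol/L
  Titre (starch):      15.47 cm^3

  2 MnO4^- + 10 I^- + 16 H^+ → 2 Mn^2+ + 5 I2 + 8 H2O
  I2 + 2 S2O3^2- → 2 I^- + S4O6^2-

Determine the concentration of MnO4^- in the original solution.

0.2885 mol/L

n(S2O3^2-) = 0.01547 × 0.09773 = 1.512 × 10^-3 mol
n(I2) = n(S2O3^2-)/2 = 7.559 × 10^-4 mol
From the 2:5 ratio, n(MnO4^-) in the aliquot = 2/5 × 7.559 × 10^-4 = 3.024 × 10^-4 mol
[MnO4^-]_dilute = 3.024 × 10^-4 / 0.02060 = 0.01468 mol/L
[MnO4^-]_original = 0.01468 × 100.0/5.088 = 0.2885 mol/L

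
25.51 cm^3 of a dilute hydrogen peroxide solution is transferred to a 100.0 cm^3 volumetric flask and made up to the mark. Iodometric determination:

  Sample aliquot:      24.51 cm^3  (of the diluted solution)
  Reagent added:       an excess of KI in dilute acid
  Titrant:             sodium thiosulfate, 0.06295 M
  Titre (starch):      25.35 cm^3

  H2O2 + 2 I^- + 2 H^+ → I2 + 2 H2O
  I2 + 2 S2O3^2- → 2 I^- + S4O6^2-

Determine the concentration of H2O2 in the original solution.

n(S2O3^2-) = 0.02535 × 0.06295 = 1.596 × 10^-3 mol
n(I2) = n(S2O3^2-)/2 = 7.979 × 10^-4 mol
n(H2O2) in the aliquot = 7.979 × 10^-4 mol (1:1 ratio)
[H2O2]_dilute = 7.979 × 10^-4 / 0.02451 = 0.03255 mol/L
[H2O2]_original = 0.03255 × 100.0/25.51 = 0.1276 mol/L

0.1276 M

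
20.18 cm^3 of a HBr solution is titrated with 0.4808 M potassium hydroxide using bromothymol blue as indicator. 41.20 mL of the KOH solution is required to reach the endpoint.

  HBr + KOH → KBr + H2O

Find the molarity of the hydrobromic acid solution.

n(KOH) = 0.04120 L × 0.4808 mol/L = 0.01981 mol
n(HBr) = 0.01981 mol (1:1 mole ratio)
[HBr] = 0.01981 mol / 0.02018 L = 0.9816 mol/L

0.9816 M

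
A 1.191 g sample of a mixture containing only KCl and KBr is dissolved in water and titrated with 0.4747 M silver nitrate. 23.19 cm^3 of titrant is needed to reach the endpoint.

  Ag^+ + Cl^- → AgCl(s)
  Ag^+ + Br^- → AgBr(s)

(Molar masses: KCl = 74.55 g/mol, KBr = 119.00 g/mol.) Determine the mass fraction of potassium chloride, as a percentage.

n(AgNO3) = 0.02319 × 0.4747 = 0.01101 mol
Let x = n(KCl), y = n(KBr).
Titrant: 1x + 1y = 0.01101;  mass: 74.55x + 119.00y = 1.191
Solving, x = 2.677 × 10^-3 mol, y = 8.331 × 10^-3 mol
mass of KCl = 2.677 × 10^-3 × 74.55 = 0.1996 g
% KCl = 0.1996 / 1.191 × 100 = 16.76 %

16.76 %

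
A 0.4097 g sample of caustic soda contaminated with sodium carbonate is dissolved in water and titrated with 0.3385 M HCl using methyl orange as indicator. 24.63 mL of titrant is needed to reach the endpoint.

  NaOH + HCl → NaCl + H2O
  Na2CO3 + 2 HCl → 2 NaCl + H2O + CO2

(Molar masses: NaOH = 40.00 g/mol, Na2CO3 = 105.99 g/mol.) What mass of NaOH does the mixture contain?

n(HCl) = 0.02463 × 0.3385 = 8.337 × 10^-3 mol
Let x = n(NaOH), y = n(Na2CO3).
Titrant: 1x + 2y = 8.337 × 10^-3;  mass: 40.00x + 105.99y = 0.4097
Solving, x = 2.473 × 10^-3 mol, y = 2.932 × 10^-3 mol
mass of NaOH = 2.473 × 10^-3 × 40.00 = 0.09891 g

0.09891 g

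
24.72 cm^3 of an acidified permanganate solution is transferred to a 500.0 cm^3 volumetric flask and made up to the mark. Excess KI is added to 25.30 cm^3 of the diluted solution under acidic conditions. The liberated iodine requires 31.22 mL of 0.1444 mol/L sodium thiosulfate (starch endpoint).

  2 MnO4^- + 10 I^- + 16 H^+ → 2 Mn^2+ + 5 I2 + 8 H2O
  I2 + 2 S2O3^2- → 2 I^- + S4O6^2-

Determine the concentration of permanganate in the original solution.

n(S2O3^2-) = 0.03122 × 0.1444 = 4.508 × 10^-3 mol
n(I2) = n(S2O3^2-)/2 = 2.254 × 10^-3 mol
From the 2:5 ratio, n(MnO4^-) in the aliquot = 2/5 × 2.254 × 10^-3 = 9.016 × 10^-4 mol
[MnO4^-]_dilute = 9.016 × 10^-4 / 0.02530 = 0.03564 mol/L
[MnO4^-]_original = 0.03564 × 500.0/24.72 = 0.7208 mol/L

0.7208 mol/L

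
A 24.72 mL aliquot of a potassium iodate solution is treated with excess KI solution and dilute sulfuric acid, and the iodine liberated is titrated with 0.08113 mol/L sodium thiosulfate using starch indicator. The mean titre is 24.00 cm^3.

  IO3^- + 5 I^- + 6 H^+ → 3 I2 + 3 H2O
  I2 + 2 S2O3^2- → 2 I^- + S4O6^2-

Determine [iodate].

n(S2O3^2-) = 0.02400 × 0.08113 = 1.947 × 10^-3 mol
n(I2) = n(S2O3^2-)/2 = 9.736 × 10^-4 mol
From the 1:3 ratio, n(IO3^-) in the aliquot = 1/3 × 9.736 × 10^-4 = 3.245 × 10^-4 mol
[IO3^-] = 3.245 × 10^-4 / 0.02472 = 0.01313 mol/L

0.01313 mol/L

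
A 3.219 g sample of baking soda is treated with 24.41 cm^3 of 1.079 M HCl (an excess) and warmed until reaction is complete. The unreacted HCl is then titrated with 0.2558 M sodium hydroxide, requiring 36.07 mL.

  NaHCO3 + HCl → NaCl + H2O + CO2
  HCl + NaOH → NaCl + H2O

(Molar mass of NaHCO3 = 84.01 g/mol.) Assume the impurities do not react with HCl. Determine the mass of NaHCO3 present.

n(HCl) added = 0.02441 × 1.079 = 0.02634 mol
n(NaOH) used in back-titration = 0.03607 × 0.2558 = 9.227 × 10^-3 mol
n(HCl) left over = 9.227 × 10^-3 mol (1:1 ratio)
n(HCl) consumed by analyte = 0.02634 − 9.227 × 10^-3 = 0.01711 mol
n(NaHCO3) = 0.01711 mol (1:1 ratio)
mass of NaHCO3 = 0.01711 × 84.01 = 1.438 g

1.438 g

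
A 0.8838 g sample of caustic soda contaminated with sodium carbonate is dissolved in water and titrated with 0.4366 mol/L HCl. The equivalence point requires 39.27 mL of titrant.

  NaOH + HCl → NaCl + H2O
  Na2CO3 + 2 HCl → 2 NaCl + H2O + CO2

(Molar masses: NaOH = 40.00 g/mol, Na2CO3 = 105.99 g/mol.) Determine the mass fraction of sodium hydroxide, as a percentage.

8.642 %

n(HCl) = 0.03927 × 0.4366 = 0.01715 mol
Let x = n(NaOH), y = n(Na2CO3).
Titrant: 1x + 2y = 0.01715;  mass: 40.00x + 105.99y = 0.8838
Solving, x = 1.910 × 10^-3 mol, y = 7.618 × 10^-3 mol
mass of NaOH = 1.910 × 10^-3 × 40.00 = 0.07638 g
% NaOH = 0.07638 / 0.8838 × 100 = 8.642 %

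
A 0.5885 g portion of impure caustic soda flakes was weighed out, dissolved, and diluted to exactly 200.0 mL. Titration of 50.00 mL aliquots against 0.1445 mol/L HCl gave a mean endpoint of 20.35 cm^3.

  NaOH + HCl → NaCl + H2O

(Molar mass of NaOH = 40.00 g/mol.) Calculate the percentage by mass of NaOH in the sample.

n(HCl) per titration = 0.02035 × 0.1445 = 2.941 × 10^-3 mol
n(NaOH) in each aliquot = 2.941 × 10^-3 mol (1:1 ratio)
n(NaOH) in the whole flask = 2.941 × 10^-3 × 200.0/50.00 = 0.01176 mol
mass of NaOH = 0.01176 × 40.00 = 0.4705 g
% NaOH = 0.4705 / 0.5885 × 100 = 79.95 %

79.95 %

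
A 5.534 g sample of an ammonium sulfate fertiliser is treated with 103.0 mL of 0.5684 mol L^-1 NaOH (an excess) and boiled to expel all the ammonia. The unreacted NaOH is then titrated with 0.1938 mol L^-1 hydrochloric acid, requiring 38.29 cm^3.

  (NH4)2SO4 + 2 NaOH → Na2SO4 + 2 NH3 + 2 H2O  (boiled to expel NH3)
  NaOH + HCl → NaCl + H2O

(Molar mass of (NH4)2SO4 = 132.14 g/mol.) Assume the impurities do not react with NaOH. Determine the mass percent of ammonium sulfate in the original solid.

n(NaOH) added = 0.1030 × 0.5684 = 0.05855 mol
n(HCl) used in back-titration = 0.03829 × 0.1938 = 7.421 × 10^-3 mol
n(NaOH) left over = 7.421 × 10^-3 mol (1:1 ratio)
n(NaOH) consumed by analyte = 0.05855 − 7.421 × 10^-3 = 0.05112 mol
From the 1:2 ratio, n((NH4)2SO4) = 1/2 × 0.05112 = 0.02556 mol
mass of (NH4)2SO4 = 0.02556 × 132.14 = 3.378 g
% (NH4)2SO4 = 3.378 / 5.534 × 100 = 61.04 %

61.04 %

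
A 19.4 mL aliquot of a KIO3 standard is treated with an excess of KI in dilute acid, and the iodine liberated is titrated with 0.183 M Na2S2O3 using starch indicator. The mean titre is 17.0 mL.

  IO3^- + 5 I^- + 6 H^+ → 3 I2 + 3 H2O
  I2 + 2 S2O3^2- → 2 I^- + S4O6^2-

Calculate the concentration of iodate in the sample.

0.0267 M

n(S2O3^2-) = 0.0170 × 0.183 = 3.11 × 10^-3 mol
n(I2) = n(S2O3^2-)/2 = 1.56 × 10^-3 mol
From the 1:3 ratio, n(IO3^-) in the aliquot = 1/3 × 1.56 × 10^-3 = 5.18 × 10^-4 mol
[IO3^-] = 5.18 × 10^-4 / 0.0194 = 0.0267 mol/L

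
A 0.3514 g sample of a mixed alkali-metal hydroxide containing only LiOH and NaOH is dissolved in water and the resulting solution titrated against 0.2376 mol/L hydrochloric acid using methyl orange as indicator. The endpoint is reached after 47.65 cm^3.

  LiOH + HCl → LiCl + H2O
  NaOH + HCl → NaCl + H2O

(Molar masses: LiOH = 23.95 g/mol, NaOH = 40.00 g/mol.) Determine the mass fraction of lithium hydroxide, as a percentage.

43.09 %

n(HCl) = 0.04765 × 0.2376 = 0.01132 mol
Let x = n(LiOH), y = n(NaOH).
Titrant: 1x + 1y = 0.01132;  mass: 23.95x + 40.00y = 0.3514
Solving, x = 6.322 × 10^-3 mol, y = 5.000 × 10^-3 mol
mass of LiOH = 6.322 × 10^-3 × 23.95 = 0.1514 g
% LiOH = 0.1514 / 0.3514 × 100 = 43.09 %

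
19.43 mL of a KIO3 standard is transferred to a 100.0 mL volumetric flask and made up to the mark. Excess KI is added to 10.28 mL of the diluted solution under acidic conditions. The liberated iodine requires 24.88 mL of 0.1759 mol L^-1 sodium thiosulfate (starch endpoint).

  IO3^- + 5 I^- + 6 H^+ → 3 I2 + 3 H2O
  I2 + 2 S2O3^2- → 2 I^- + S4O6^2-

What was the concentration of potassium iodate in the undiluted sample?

0.3652 mol/L

n(S2O3^2-) = 0.02488 × 0.1759 = 4.376 × 10^-3 mol
n(I2) = n(S2O3^2-)/2 = 2.188 × 10^-3 mol
From the 1:3 ratio, n(IO3^-) in the aliquot = 1/3 × 2.188 × 10^-3 = 7.294 × 10^-4 mol
[IO3^-]_dilute = 7.294 × 10^-4 / 0.01028 = 0.07095 mol/L
[IO3^-]_original = 0.07095 × 100.0/19.43 = 0.3652 mol/L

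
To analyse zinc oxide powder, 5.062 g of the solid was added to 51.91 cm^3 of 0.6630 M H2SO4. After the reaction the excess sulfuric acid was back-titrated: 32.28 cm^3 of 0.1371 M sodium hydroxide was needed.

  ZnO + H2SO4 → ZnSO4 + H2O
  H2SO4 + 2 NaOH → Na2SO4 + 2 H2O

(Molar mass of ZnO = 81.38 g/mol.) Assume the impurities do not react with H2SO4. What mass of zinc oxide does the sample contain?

2.621 g

n(H2SO4) added = 0.05191 × 0.6630 = 0.03442 mol
n(NaOH) used in back-titration = 0.03228 × 0.1371 = 4.426 × 10^-3 mol
From the 1:2 ratio, n(H2SO4) left over = 1/2 × 4.426 × 10^-3 = 2.213 × 10^-3 mol
n(H2SO4) consumed by analyte = 0.03442 − 2.213 × 10^-3 = 0.03220 mol
n(ZnO) = 0.03220 mol (1:1 ratio)
mass of ZnO = 0.03220 × 81.38 = 2.621 g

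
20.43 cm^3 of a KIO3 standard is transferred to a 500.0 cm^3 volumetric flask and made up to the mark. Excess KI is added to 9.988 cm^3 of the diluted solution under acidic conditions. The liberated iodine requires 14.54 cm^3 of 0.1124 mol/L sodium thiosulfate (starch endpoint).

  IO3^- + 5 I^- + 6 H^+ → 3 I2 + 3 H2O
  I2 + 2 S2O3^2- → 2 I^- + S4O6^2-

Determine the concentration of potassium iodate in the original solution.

n(S2O3^2-) = 0.01454 × 0.1124 = 1.634 × 10^-3 mol
n(I2) = n(S2O3^2-)/2 = 8.171 × 10^-4 mol
From the 1:3 ratio, n(IO3^-) in the aliquot = 1/3 × 8.171 × 10^-4 = 2.724 × 10^-4 mol
[IO3^-]_dilute = 2.724 × 10^-4 / 0.009988 = 0.02727 mol/L
[IO3^-]_original = 0.02727 × 500.0/20.43 = 0.6674 mol/L

0.6674 mol/L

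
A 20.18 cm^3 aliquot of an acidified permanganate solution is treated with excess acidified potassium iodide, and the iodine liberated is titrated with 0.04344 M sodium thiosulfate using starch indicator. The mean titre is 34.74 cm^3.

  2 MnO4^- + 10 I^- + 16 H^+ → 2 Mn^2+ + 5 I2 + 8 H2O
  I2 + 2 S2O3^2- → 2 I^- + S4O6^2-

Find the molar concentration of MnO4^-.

0.01496 M

n(S2O3^2-) = 0.03474 × 0.04344 = 1.509 × 10^-3 mol
n(I2) = n(S2O3^2-)/2 = 7.546 × 10^-4 mol
From the 2:5 ratio, n(MnO4^-) in the aliquot = 2/5 × 7.546 × 10^-4 = 3.018 × 10^-4 mol
[MnO4^-] = 3.018 × 10^-4 / 0.02018 = 0.01496 mol/L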